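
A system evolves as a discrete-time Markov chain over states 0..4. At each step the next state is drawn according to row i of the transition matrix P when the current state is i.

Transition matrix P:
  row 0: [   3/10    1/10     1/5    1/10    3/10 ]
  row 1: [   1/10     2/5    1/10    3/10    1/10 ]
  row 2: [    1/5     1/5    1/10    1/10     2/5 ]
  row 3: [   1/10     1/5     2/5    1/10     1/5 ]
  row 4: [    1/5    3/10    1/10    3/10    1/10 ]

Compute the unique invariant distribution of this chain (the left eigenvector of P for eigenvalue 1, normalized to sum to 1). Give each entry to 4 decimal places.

π = [0.1726, 0.2542, 0.1749, 0.1921, 0.2062]

Balance equations π_j = Σ_i π_i·P[i][j]:
  π_0 = 3/10·π_0 + 1/10·π_1 + 1/5·π_2 + 1/10·π_3 + 1/5·π_4
  π_1 = 1/10·π_0 + 2/5·π_1 + 1/5·π_2 + 1/5·π_3 + 3/10·π_4
  π_2 = 1/5·π_0 + 1/10·π_1 + 1/10·π_2 + 2/5·π_3 + 1/10·π_4
  π_3 = 1/10·π_0 + 3/10·π_1 + 1/10·π_2 + 1/10·π_3 + 3/10·π_4
  normalize: π_0 + π_1 + π_2 + π_3 + π_4 = 1
Solving the linear system gives exactly π = [241/1396, 621/2443, 1709/9772, 1877/9772, 2015/9772].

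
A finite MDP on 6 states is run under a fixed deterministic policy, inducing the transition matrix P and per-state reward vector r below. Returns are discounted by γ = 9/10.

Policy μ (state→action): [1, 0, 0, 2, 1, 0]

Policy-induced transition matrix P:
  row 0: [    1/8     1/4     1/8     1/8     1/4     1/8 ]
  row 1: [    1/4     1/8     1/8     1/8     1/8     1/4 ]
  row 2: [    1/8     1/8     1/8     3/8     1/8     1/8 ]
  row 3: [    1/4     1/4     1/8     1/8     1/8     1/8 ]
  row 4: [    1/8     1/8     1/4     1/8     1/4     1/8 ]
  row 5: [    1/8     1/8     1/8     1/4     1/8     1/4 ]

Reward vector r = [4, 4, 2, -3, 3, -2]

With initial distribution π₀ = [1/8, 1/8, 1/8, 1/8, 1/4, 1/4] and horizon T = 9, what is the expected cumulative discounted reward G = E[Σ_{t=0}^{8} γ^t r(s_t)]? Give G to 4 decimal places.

G = 7.5045

t=0: π = [0.1250, 0.1250, 0.1250, 0.1250, 0.2500, 0.2500], E[r] = 1.1250, γ^t·E[r] = 1.125000, running G = 1.125000
t=1: π = [0.1563, 0.1563, 0.1563, 0.1875, 0.1719, 0.1719], E[r] = 1.1719, γ^t·E[r] = 1.054688, running G = 2.179688
t=2: π = [0.1680, 0.1680, 0.1465, 0.1855, 0.1660, 0.1660], E[r] = 1.2461, γ^t·E[r] = 1.009336, running G = 3.189023
t=3: π = [0.1692, 0.1692, 0.1458, 0.1824, 0.1667, 0.1667], E[r] = 1.2646, γ^t·E[r] = 0.921929, running G = 4.110952
t=4: π = [0.1689, 0.1689, 0.1458, 0.1823, 0.1670, 0.1670], E[r] = 1.2634, γ^t·E[r] = 0.828915, running G = 4.939867
t=5: π = [0.1689, 0.1689, 0.1459, 0.1823, 0.1670, 0.1670], E[r] = 1.2630, γ^t·E[r] = 0.745767, running G = 5.685634
t=6: π = [0.1689, 0.1689, 0.1459, 0.1823, 0.1670, 0.1670], E[r] = 1.2629, γ^t·E[r] = 0.671181, running G = 6.356815
t=7: π = [0.1689, 0.1689, 0.1459, 0.1823, 0.1670, 0.1670], E[r] = 1.2630, γ^t·E[r] = 0.604067, running G = 6.960882
t=8: π = [0.1689, 0.1689, 0.1459, 0.1823, 0.1670, 0.1670], E[r] = 1.2630, γ^t·E[r] = 0.543661, running G = 7.504543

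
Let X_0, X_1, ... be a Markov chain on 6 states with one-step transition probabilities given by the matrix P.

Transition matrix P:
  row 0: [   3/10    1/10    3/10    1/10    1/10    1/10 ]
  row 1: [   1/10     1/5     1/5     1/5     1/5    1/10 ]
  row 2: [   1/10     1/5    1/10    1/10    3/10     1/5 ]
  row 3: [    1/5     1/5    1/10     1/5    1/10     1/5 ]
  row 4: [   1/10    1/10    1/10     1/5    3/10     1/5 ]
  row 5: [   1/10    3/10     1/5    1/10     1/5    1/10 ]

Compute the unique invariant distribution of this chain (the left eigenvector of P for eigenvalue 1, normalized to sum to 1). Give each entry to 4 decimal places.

Balance equations π_j = Σ_i π_i·P[i][j]:
  π_0 = 3/10·π_0 + 1/10·π_1 + 1/10·π_2 + 1/5·π_3 + 1/10·π_4 + 1/10·π_5
  π_1 = 1/10·π_0 + 1/5·π_1 + 1/5·π_2 + 1/5·π_3 + 1/10·π_4 + 3/10·π_5
  π_2 = 3/10·π_0 + 1/5·π_1 + 1/10·π_2 + 1/10·π_3 + 1/10·π_4 + 1/5·π_5
  π_3 = 1/10·π_0 + 1/5·π_1 + 1/10·π_2 + 1/5·π_3 + 1/5·π_4 + 1/10·π_5
  π_4 = 1/10·π_0 + 1/5·π_1 + 3/10·π_2 + 1/10·π_3 + 3/10·π_4 + 1/5·π_5
  normalize: π_0 + π_1 + π_2 + π_3 + π_4 + π_5 = 1
Solving the linear system gives exactly π = [117/811, 7303/40550, 6573/40550, 125/811, 8397/40550, 6177/40550].

π = [0.1443, 0.1801, 0.1621, 0.1541, 0.2071, 0.1523]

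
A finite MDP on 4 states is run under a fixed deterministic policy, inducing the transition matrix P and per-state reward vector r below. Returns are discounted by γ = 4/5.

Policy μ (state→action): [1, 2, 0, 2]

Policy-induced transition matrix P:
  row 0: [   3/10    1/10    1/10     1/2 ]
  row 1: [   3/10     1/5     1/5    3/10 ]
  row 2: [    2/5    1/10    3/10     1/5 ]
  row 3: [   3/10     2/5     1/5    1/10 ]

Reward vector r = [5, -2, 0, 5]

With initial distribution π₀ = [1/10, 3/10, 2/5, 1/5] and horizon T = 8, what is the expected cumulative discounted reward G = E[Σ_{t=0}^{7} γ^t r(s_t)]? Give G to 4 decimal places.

t=0: π = [0.1000, 0.3000, 0.4000, 0.2000], E[r] = 0.9000, γ^t·E[r] = 0.900000, running G = 0.900000
t=1: π = [0.3400, 0.1900, 0.2300, 0.2400], E[r] = 2.5200, γ^t·E[r] = 2.016000, running G = 2.916000
t=2: π = [0.3230, 0.1910, 0.1890, 0.2970], E[r] = 2.7180, γ^t·E[r] = 1.739520, running G = 4.655520
t=3: π = [0.3189, 0.2082, 0.1866, 0.2863], E[r] = 2.6096, γ^t·E[r] = 1.336115, running G = 5.991635
t=4: π = [0.3187, 0.2067, 0.1868, 0.2879], E[r] = 2.6192, γ^t·E[r] = 1.072816, running G = 7.064451
t=5: π = [0.3187, 0.2070, 0.1868, 0.2875], E[r] = 2.6167, γ^t·E[r] = 0.857454, running G = 7.921905
t=6: π = [0.3187, 0.2069, 0.1868, 0.2876], E[r] = 2.6173, γ^t·E[r] = 0.686109, running G = 8.608014
t=7: π = [0.3187, 0.2070, 0.1868, 0.2875], E[r] = 2.6172, γ^t·E[r] = 0.548866, running G = 9.156881

G = 9.1569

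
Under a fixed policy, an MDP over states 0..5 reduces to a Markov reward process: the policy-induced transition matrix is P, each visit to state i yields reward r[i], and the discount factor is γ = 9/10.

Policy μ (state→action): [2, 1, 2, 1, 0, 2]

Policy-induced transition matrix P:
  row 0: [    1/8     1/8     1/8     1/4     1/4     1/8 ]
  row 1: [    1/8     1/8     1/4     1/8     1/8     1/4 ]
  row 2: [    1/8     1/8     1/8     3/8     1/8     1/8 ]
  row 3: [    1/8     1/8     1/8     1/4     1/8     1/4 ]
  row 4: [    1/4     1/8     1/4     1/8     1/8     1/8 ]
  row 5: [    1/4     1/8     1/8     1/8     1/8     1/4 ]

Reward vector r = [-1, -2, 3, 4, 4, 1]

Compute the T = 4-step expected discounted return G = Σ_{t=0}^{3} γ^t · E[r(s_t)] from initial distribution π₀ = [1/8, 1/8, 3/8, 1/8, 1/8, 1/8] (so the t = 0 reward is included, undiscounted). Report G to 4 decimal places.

t=0: π = [0.1250, 0.1250, 0.3750, 0.1250, 0.1250, 0.1250], E[r] = 1.8750, γ^t·E[r] = 1.875000, running G = 1.875000
t=1: π = [0.1563, 0.1250, 0.1563, 0.2500, 0.1406, 0.1719], E[r] = 1.7969, γ^t·E[r] = 1.617188, running G = 3.492188
t=2: π = [0.1641, 0.1250, 0.1582, 0.2148, 0.1445, 0.1934], E[r] = 1.6914, γ^t·E[r] = 1.370039, running G = 4.862227
t=3: π = [0.1672, 0.1250, 0.1587, 0.2119, 0.1455, 0.1917], E[r] = 1.6802, γ^t·E[r] = 1.224848, running G = 6.087075

G = 6.0871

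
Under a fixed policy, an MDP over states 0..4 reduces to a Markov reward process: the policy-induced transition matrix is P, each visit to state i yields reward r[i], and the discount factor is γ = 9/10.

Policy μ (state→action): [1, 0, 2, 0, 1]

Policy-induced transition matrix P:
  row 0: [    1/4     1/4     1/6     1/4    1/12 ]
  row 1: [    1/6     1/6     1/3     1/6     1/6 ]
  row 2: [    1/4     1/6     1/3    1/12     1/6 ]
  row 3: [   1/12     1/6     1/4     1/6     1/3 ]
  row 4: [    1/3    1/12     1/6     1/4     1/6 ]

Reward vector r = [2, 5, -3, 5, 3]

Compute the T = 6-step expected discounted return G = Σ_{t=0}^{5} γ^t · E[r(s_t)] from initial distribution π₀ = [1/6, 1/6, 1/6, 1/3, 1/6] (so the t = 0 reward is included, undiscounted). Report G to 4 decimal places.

t=0: π = [0.1667, 0.1667, 0.1667, 0.3333, 0.1667], E[r] = 2.8333, γ^t·E[r] = 2.833333, running G = 2.833333
t=1: π = [0.1944, 0.1667, 0.2500, 0.1806, 0.2083], E[r] = 2.0000, γ^t·E[r] = 1.800000, running G = 4.633333
t=2: π = [0.2234, 0.1655, 0.2512, 0.1794, 0.1806], E[r] = 1.9595, γ^t·E[r] = 1.587188, running G = 6.220521
t=3: π = [0.2214, 0.1702, 0.2511, 0.1794, 0.1780], E[r] = 1.9715, γ^t·E[r] = 1.437258, running G = 7.657779
t=4: π = [0.2207, 0.1703, 0.2518, 0.1790, 0.1781], E[r] = 1.9669, γ^t·E[r] = 1.290463, running G = 8.948242
t=5: π = [0.2208, 0.1702, 0.2519, 0.1789, 0.1781], E[r] = 1.9658, γ^t·E[r] = 1.160805, running G = 10.109046

G = 10.1090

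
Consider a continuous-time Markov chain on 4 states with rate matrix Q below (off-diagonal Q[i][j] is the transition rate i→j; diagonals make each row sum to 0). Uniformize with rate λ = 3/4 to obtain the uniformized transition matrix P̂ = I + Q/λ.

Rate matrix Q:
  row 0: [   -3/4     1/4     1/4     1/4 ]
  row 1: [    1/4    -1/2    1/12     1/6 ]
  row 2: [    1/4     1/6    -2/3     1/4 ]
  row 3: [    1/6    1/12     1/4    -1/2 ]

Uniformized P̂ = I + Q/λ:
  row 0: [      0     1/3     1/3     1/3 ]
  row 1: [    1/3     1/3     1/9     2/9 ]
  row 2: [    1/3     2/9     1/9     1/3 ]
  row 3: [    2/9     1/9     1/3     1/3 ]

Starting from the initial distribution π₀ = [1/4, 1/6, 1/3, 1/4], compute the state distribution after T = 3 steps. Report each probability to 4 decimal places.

t=0: π = [0.2500, 0.1667, 0.3333, 0.2500]
t=1: π = [0.2222, 0.2407, 0.2222, 0.3148]
t=2: π = [0.2243, 0.2387, 0.2305, 0.3066]
t=3: π = [0.2245, 0.2396, 0.2291, 0.3068]

π = [0.2245, 0.2396, 0.2291, 0.3068]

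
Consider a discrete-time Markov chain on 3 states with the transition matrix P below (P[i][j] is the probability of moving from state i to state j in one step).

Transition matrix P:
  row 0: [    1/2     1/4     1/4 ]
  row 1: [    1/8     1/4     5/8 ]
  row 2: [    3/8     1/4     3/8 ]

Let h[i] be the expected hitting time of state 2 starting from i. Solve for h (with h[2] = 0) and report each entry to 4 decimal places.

h = [2.9091, 1.8182, 0.0000]

First-step conditioning: h[2] = 0; for i ≠ 2, h[i] = 1 + Σ_k P[i][k]·h[k].
  h[0] = 1 + 1/2·h[0] + 1/4·h[1]
  h[1] = 1 + 1/8·h[0] + 1/4·h[1]
Solving the 2×2 linear system over states ≠ 2 gives exactly h = [32/11, 20/11, 0] (h[2] = 0 is the target).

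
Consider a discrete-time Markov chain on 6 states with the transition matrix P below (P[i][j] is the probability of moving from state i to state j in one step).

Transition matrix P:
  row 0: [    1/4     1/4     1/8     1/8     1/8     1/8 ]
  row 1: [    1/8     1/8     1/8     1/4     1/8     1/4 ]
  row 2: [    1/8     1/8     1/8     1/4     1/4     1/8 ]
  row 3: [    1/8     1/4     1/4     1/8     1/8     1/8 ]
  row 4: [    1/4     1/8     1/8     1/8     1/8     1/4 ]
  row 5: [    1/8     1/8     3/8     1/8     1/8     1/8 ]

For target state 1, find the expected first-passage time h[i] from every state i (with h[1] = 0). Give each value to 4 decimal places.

h = [5.2292, 0.0000, 5.9896, 5.3242, 5.9883, 6.0729]

First-step conditioning: h[1] = 0; for i ≠ 1, h[i] = 1 + Σ_k P[i][k]·h[k].
  h[0] = 1 + 1/4·h[0] + 1/8·h[2] + 1/8·h[3] + 1/8·h[4] + 1/8·h[5]
  h[2] = 1 + 1/8·h[0] + 1/8·h[2] + 1/4·h[3] + 1/4·h[4] + 1/8·h[5]
  h[3] = 1 + 1/8·h[0] + 1/4·h[2] + 1/8·h[3] + 1/8·h[4] + 1/8·h[5]
  h[4] = 1 + 1/4·h[0] + 1/8·h[2] + 1/8·h[3] + 1/8·h[4] + 1/4·h[5]
  h[5] = 1 + 1/8·h[0] + 3/8·h[2] + 1/8·h[3] + 1/8·h[4] + 1/8·h[5]
Solving the 5×5 linear system over states ≠ 1 gives exactly h = [251/48, 0, 575/96, 1363/256, 1533/256, 583/96] (h[1] = 0 is the target).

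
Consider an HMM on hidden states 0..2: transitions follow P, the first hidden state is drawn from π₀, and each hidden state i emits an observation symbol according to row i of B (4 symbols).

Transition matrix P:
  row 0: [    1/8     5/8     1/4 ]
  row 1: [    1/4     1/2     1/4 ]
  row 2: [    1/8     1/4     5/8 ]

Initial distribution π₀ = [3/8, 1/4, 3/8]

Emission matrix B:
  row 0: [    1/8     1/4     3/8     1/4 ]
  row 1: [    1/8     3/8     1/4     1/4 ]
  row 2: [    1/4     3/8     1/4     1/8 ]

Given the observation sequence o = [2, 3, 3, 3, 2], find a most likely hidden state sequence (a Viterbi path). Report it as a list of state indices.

t=0: δ = [1.406e-01, 6.250e-02, 9.375e-02]  (obs o_0=2)
t=1: δ = [4.395e-03, 2.197e-02, 7.324e-03]  ψ = [0, 0, 2]  (obs o_1=3)
t=2: δ = [1.373e-03, 2.747e-03, 6.866e-04]  ψ = [1, 1, 1]  (obs o_2=3)
t=3: δ = [1.717e-04, 3.433e-04, 8.583e-05]  ψ = [1, 1, 1]  (obs o_3=3)
t=4: δ = [3.219e-05, 4.292e-05, 2.146e-05]  ψ = [1, 1, 1]  (obs o_4=2)
backtrack: best end state = 1; path = [0, 1, 1, 1, 1]

path = [0, 1, 1, 1, 1]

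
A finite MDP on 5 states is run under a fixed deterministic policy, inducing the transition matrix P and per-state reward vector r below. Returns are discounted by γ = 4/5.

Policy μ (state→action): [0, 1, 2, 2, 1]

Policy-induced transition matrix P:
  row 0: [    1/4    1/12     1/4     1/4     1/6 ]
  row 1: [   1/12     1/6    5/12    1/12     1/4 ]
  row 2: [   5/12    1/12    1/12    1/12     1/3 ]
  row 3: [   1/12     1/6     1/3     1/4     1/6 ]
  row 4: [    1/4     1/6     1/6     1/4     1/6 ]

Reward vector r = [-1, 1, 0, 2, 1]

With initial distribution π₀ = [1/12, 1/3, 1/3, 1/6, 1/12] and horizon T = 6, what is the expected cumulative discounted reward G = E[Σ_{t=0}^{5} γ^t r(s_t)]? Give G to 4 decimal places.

G = 1.9293

t=0: π = [0.0833, 0.3333, 0.3333, 0.1667, 0.0833], E[r] = 0.6667, γ^t·E[r] = 0.666667, running G = 0.666667
t=1: π = [0.2222, 0.1319, 0.2569, 0.1389, 0.2500], E[r] = 0.4375, γ^t·E[r] = 0.350000, running G = 1.016667
t=2: π = [0.2477, 0.1267, 0.2199, 0.1852, 0.2205], E[r] = 0.4699, γ^t·E[r] = 0.300741, running G = 1.317407
t=3: π = [0.2347, 0.1277, 0.2315, 0.1922, 0.2139], E[r] = 0.4914, γ^t·E[r] = 0.251580, running G = 1.568988
t=4: π = [0.2353, 0.1278, 0.2309, 0.1901, 0.2159], E[r] = 0.4887, γ^t·E[r] = 0.200173, running G = 1.769160
t=5: π = [0.2355, 0.1278, 0.2307, 0.1902, 0.2158], E[r] = 0.4886, γ^t·E[r] = 0.160091, running G = 1.929252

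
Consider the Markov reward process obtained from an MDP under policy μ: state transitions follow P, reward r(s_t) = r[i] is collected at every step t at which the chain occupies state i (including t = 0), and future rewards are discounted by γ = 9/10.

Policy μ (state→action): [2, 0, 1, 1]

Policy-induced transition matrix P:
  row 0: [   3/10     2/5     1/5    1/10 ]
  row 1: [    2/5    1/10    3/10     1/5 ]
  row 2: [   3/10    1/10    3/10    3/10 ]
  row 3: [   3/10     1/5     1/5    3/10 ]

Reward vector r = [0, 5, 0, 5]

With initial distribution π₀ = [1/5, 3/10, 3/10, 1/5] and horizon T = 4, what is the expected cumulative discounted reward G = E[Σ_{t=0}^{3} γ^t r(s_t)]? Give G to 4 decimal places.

t=0: π = [0.2000, 0.3000, 0.3000, 0.2000], E[r] = 2.5000, γ^t·E[r] = 2.500000, running G = 2.500000
t=1: π = [0.3300, 0.1800, 0.2600, 0.2300], E[r] = 2.0500, γ^t·E[r] = 1.845000, running G = 4.345000
t=2: π = [0.3180, 0.2220, 0.2440, 0.2160], E[r] = 2.1900, γ^t·E[r] = 1.773900, running G = 6.118900
t=3: π = [0.3222, 0.2170, 0.2466, 0.2142], E[r] = 2.1560, γ^t·E[r] = 1.571724, running G = 7.690624

G = 7.6906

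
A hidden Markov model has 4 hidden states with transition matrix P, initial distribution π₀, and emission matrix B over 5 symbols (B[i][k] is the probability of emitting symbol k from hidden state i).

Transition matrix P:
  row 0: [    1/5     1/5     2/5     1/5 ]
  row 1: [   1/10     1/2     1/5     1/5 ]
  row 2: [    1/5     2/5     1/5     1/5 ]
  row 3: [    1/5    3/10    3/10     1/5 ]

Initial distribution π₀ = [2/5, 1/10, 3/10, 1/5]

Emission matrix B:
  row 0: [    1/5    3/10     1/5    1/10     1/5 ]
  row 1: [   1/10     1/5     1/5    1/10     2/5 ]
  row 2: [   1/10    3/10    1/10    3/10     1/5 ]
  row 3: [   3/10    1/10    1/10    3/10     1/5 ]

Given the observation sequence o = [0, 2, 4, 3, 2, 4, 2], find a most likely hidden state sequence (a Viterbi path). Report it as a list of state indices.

t=0: δ = [8.000e-02, 1.000e-02, 3.000e-02, 6.000e-02]  (obs o_0=0)
t=1: δ = [3.200e-03, 3.600e-03, 3.200e-03, 1.600e-03]  ψ = [0, 3, 0, 0]  (obs o_1=2)
t=2: δ = [1.280e-04, 7.200e-04, 2.560e-04, 1.440e-04]  ψ = [0, 1, 0, 1]  (obs o_2=4)
t=3: δ = [7.200e-06, 3.600e-05, 4.320e-05, 4.320e-05]  ψ = [1, 1, 1, 1]  (obs o_3=3)
t=4: δ = [1.728e-06, 3.600e-06, 1.296e-06, 8.640e-07]  ψ = [2, 1, 3, 2]  (obs o_4=2)
t=5: δ = [7.200e-08, 7.200e-07, 1.440e-07, 1.440e-07]  ψ = [1, 1, 1, 1]  (obs o_5=4)
t=6: δ = [1.440e-08, 7.200e-08, 1.440e-08, 1.440e-08]  ψ = [1, 1, 1, 1]  (obs o_6=2)
backtrack: best end state = 1; path = [3, 1, 1, 1, 1, 1, 1]

path = [3, 1, 1, 1, 1, 1, 1]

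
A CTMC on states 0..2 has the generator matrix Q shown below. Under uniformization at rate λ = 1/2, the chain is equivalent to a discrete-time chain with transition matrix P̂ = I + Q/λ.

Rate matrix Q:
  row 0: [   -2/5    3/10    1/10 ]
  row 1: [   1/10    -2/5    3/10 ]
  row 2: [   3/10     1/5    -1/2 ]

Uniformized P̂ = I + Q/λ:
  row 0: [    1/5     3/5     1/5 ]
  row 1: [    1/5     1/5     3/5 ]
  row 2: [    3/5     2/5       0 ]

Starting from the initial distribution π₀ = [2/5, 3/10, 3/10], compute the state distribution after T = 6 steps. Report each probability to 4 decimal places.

t=0: π = [0.4000, 0.3000, 0.3000]
t=1: π = [0.3200, 0.4200, 0.2600]
t=2: π = [0.3040, 0.3800, 0.3160]
t=3: π = [0.3264, 0.3848, 0.2888]
t=4: π = [0.3155, 0.3883, 0.2962]
t=5: π = [0.3185, 0.3854, 0.2961]
t=6: π = [0.3184, 0.3866, 0.2950]

π = [0.3184, 0.3866, 0.2950]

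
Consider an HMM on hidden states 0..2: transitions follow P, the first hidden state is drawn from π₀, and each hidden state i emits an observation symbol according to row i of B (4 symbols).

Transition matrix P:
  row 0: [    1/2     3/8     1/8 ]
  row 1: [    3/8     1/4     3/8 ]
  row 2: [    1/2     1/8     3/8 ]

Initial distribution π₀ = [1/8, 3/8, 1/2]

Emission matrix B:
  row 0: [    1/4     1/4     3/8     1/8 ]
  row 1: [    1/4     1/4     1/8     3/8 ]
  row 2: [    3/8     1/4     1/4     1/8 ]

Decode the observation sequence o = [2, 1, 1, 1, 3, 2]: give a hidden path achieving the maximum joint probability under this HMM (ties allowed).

t=0: δ = [4.688e-02, 4.688e-02, 1.250e-01]  (obs o_0=2)
t=1: δ = [1.562e-02, 4.395e-03, 1.172e-02]  ψ = [2, 0, 2]  (obs o_1=1)
t=2: δ = [1.953e-03, 1.465e-03, 1.099e-03]  ψ = [0, 0, 2]  (obs o_2=1)
t=3: δ = [2.441e-04, 1.831e-04, 1.373e-04]  ψ = [0, 0, 1]  (obs o_3=1)
t=4: δ = [1.526e-05, 3.433e-05, 8.583e-06]  ψ = [0, 0, 1]  (obs o_4=3)
t=5: δ = [4.828e-06, 1.073e-06, 3.219e-06]  ψ = [1, 1, 1]  (obs o_5=2)
backtrack: best end state = 0; path = [2, 0, 0, 0, 1, 0]

path = [2, 0, 0, 0, 1, 0]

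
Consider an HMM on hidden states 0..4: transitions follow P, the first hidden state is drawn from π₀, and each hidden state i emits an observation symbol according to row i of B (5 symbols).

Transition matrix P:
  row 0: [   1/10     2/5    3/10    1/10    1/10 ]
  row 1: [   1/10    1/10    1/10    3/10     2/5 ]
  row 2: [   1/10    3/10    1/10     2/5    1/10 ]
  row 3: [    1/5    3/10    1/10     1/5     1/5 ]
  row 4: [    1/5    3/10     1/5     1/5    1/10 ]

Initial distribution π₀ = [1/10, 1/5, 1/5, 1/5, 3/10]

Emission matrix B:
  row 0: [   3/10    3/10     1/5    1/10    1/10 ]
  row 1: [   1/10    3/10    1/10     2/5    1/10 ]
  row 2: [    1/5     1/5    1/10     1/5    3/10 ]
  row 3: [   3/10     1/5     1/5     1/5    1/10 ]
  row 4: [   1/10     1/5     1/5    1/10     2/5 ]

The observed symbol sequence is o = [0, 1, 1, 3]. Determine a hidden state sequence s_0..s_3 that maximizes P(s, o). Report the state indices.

path = [3, 1, 4, 1]

t=0: δ = [3.000e-02, 2.000e-02, 4.000e-02, 6.000e-02, 3.000e-02]  (obs o_0=0)
t=1: δ = [3.600e-03, 5.400e-03, 1.800e-03, 3.200e-03, 2.400e-03]  ψ = [3, 3, 0, 2, 3]  (obs o_1=1)
t=2: δ = [1.920e-04, 4.320e-04, 2.160e-04, 3.240e-04, 4.320e-04]  ψ = [3, 0, 0, 1, 1]  (obs o_2=1)
t=3: δ = [8.640e-06, 5.184e-05, 1.728e-05, 2.592e-05, 1.728e-05]  ψ = [4, 4, 4, 1, 1]  (obs o_3=3)
backtrack: best end state = 1; path = [3, 1, 4, 1]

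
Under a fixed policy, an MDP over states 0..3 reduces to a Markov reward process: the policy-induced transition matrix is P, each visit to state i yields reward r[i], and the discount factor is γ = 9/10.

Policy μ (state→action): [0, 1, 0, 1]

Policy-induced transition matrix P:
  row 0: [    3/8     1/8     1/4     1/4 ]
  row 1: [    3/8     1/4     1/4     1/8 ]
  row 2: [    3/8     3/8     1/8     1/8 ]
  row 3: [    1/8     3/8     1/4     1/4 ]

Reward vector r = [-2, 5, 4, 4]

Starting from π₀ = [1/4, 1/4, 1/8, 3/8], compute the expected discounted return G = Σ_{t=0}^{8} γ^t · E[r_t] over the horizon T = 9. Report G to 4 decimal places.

t=0: π = [0.2500, 0.2500, 0.1250, 0.3750], E[r] = 2.7500, γ^t·E[r] = 2.750000, running G = 2.750000
t=1: π = [0.2813, 0.2813, 0.2344, 0.2031], E[r] = 2.5938, γ^t·E[r] = 2.334375, running G = 5.084375
t=2: π = [0.3242, 0.2695, 0.2207, 0.1855], E[r] = 2.3242, γ^t·E[r] = 1.882617, running G = 6.966992
t=3: π = [0.3286, 0.2603, 0.2224, 0.1887], E[r] = 2.2886, γ^t·E[r] = 1.668371, running G = 8.635363
t=4: π = [0.3278, 0.2603, 0.2222, 0.1897], E[r] = 2.2934, γ^t·E[r] = 1.504697, running G = 10.140060
t=5: π = [0.3276, 0.2605, 0.2222, 0.1897], E[r] = 2.2950, γ^t·E[r] = 1.355178, running G = 11.495238
t=6: π = [0.3276, 0.2605, 0.2222, 0.1897], E[r] = 2.2951, γ^t·E[r] = 1.219694, running G = 12.714932
t=7: π = [0.3276, 0.2605, 0.2222, 0.1897], E[r] = 2.2950, γ^t·E[r] = 1.097704, running G = 13.812636
t=8: π = [0.3276, 0.2605, 0.2222, 0.1897], E[r] = 2.2950, γ^t·E[r] = 0.987930, running G = 14.800566

G = 14.8006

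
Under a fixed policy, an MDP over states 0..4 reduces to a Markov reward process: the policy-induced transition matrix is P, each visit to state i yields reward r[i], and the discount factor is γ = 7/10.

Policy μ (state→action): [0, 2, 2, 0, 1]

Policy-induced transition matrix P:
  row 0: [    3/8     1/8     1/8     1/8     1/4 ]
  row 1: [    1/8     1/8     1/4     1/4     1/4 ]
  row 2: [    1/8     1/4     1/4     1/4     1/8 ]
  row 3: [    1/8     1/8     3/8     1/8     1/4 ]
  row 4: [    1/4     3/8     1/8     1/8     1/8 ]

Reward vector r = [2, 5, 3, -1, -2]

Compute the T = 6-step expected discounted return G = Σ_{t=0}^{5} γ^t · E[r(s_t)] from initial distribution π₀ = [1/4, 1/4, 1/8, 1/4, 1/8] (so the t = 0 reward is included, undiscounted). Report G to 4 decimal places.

G = 4.4610

t=0: π = [0.2500, 0.2500, 0.1250, 0.2500, 0.1250], E[r] = 1.6250, γ^t·E[r] = 1.625000, running G = 1.625000
t=1: π = [0.2031, 0.1719, 0.2344, 0.1719, 0.2188], E[r] = 1.3594, γ^t·E[r] = 0.951563, running G = 2.576563
t=2: π = [0.2031, 0.2090, 0.2188, 0.1758, 0.1934], E[r] = 1.5449, γ^t·E[r] = 0.757012, running G = 3.333574
t=3: π = [0.2000, 0.2007, 0.2224, 0.1785, 0.1985], E[r] = 1.4951, γ^t·E[r] = 0.512825, running G = 3.846399
t=4: π = [0.1998, 0.2024, 0.2225, 0.1779, 0.1974], E[r] = 1.5066, γ^t·E[r] = 0.361725, running G = 4.208125
t=5: π = [0.1996, 0.2022, 0.2226, 0.1781, 0.1975], E[r] = 1.5047, γ^t·E[r] = 0.252889, running G = 4.461014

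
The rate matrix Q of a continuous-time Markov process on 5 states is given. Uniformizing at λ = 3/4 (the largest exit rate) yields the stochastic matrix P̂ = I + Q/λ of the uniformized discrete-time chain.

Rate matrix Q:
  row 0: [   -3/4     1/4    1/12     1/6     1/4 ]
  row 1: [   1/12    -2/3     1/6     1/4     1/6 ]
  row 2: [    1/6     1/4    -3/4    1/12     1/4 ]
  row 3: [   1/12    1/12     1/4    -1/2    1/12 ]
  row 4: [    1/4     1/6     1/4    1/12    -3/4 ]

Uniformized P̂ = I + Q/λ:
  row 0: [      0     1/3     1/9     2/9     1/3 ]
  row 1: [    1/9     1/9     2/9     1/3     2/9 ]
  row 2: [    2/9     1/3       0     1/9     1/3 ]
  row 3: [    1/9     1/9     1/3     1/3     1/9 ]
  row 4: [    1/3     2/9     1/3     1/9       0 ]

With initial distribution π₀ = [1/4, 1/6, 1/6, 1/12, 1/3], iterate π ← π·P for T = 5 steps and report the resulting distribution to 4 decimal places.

π = [0.1596, 0.2136, 0.2060, 0.2268, 0.1940]

t=0: π = [0.2500, 0.1667, 0.1667, 0.0833, 0.3333]
t=1: π = [0.1759, 0.2407, 0.2037, 0.1944, 0.1852]
t=2: π = [0.1553, 0.2160, 0.1996, 0.2274, 0.2016]
t=3: π = [0.1608, 0.2124, 0.2083, 0.2269, 0.1916]
t=4: π = [0.1590, 0.2144, 0.2046, 0.2266, 0.1954]
t=5: π = [0.1596, 0.2136, 0.2060, 0.2268, 0.1940]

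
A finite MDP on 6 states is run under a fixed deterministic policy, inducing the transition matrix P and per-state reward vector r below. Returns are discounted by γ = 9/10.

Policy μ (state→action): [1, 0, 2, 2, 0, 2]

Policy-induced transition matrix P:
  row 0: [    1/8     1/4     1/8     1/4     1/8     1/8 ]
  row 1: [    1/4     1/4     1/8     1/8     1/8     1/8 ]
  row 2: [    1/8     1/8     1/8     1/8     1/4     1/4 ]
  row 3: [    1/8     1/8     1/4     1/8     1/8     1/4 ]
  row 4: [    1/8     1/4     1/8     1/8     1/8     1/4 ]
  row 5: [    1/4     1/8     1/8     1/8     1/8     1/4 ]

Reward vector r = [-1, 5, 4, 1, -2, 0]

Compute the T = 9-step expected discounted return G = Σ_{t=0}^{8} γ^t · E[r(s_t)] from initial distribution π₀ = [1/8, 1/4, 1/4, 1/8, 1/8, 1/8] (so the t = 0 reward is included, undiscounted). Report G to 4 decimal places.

t=0: π = [0.1250, 0.2500, 0.2500, 0.1250, 0.1250, 0.1250], E[r] = 2.0000, γ^t·E[r] = 2.000000, running G = 2.000000
t=1: π = [0.1719, 0.1875, 0.1406, 0.1406, 0.1563, 0.2031], E[r] = 1.1563, γ^t·E[r] = 1.040625, running G = 3.040625
t=2: π = [0.1738, 0.1895, 0.1426, 0.1465, 0.1426, 0.2051], E[r] = 1.2051, γ^t·E[r] = 0.976113, running G = 4.016738
t=3: π = [0.1743, 0.1882, 0.1433, 0.1467, 0.1428, 0.2046], E[r] = 1.2012, γ^t·E[r] = 0.875654, running G = 4.892393
t=4: π = [0.1741, 0.1882, 0.1433, 0.1468, 0.1429, 0.2047], E[r] = 1.2011, γ^t·E[r] = 0.788029, running G = 5.680421
t=5: π = [0.1741, 0.1881, 0.1433, 0.1468, 0.1429, 0.2047], E[r] = 1.2010, γ^t·E[r] = 0.709154, running G = 6.389575
t=6: π = [0.1741, 0.1881, 0.1433, 0.1468, 0.1429, 0.2047], E[r] = 1.2009, γ^t·E[r] = 0.638225, running G = 7.027800
t=7: π = [0.1741, 0.1881, 0.1433, 0.1468, 0.1429, 0.2047], E[r] = 1.2009, γ^t·E[r] = 0.574403, running G = 7.602203
t=8: π = [0.1741, 0.1881, 0.1433, 0.1468, 0.1429, 0.2047], E[r] = 1.2009, γ^t·E[r] = 0.516963, running G = 8.119166

G = 8.1192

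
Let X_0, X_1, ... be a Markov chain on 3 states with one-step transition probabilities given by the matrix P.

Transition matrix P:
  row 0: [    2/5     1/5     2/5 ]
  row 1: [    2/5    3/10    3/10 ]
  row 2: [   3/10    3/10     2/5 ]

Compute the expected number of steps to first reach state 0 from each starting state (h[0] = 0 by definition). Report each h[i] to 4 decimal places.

First-step conditioning: h[0] = 0; for i ≠ 0, h[i] = 1 + Σ_k P[i][k]·h[k].
  h[1] = 1 + 3/10·h[1] + 3/10·h[2]
  h[2] = 1 + 3/10·h[1] + 2/5·h[2]
Solving the 2×2 linear system over states ≠ 0 gives exactly h = [0, 30/11, 100/33] (h[0] = 0 is the target).

h = [0.0000, 2.7273, 3.0303]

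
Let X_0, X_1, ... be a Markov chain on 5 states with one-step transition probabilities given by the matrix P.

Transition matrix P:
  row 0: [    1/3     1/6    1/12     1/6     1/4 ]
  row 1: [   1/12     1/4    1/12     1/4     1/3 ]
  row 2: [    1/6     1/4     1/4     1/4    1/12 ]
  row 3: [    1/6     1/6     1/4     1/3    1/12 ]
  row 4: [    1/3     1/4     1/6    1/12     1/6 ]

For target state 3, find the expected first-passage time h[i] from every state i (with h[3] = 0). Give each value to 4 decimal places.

h = [5.6919, 5.2061, 5.0046, 0.0000, 6.0395]

First-step conditioning: h[3] = 0; for i ≠ 3, h[i] = 1 + Σ_k P[i][k]·h[k].
  h[0] = 1 + 1/3·h[0] + 1/6·h[1] + 1/12·h[2] + 1/4·h[4]
  h[1] = 1 + 1/12·h[0] + 1/4·h[1] + 1/12·h[2] + 1/3·h[4]
  h[2] = 1 + 1/6·h[0] + 1/4·h[1] + 1/4·h[2] + 1/12·h[4]
  h[4] = 1 + 1/3·h[0] + 1/4·h[1] + 1/6·h[2] + 1/6·h[4]
Solving the 4×4 linear system over states ≠ 3 gives exactly h = [8646/1519, 7908/1519, 1086/217, 0, 9174/1519] (h[3] = 0 is the target).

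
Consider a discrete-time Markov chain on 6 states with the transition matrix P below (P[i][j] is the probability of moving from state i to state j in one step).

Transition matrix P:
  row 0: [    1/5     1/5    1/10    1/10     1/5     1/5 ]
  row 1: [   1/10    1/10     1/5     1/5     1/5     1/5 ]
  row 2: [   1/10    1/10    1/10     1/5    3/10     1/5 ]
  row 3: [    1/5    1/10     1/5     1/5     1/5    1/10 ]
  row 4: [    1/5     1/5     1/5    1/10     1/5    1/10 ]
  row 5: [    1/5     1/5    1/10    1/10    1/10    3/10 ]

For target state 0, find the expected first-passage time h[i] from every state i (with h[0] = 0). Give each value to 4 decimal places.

First-step conditioning: h[0] = 0; for i ≠ 0, h[i] = 1 + Σ_k P[i][k]·h[k].
  h[1] = 1 + 1/10·h[1] + 1/5·h[2] + 1/5·h[3] + 1/5·h[4] + 1/5·h[5]
  h[2] = 1 + 1/10·h[1] + 1/10·h[2] + 1/5·h[3] + 3/10·h[4] + 1/5·h[5]
  h[3] = 1 + 1/10·h[1] + 1/5·h[2] + 1/5·h[3] + 1/5·h[4] + 1/10·h[5]
  h[4] = 1 + 1/5·h[1] + 1/5·h[2] + 1/10·h[3] + 1/5·h[4] + 1/10·h[5]
  h[5] = 1 + 1/5·h[1] + 1/10·h[2] + 1/10·h[3] + 1/10·h[4] + 3/10·h[5]
Solving the 5×5 linear system over states ≠ 0 gives exactly h = [0, 48410/7467, 48050/7467, 14670/2489, 44450/7467, 44000/7467] (h[0] = 0 is the target).

h = [0.0000, 6.4832, 6.4350, 5.8939, 5.9529, 5.8926]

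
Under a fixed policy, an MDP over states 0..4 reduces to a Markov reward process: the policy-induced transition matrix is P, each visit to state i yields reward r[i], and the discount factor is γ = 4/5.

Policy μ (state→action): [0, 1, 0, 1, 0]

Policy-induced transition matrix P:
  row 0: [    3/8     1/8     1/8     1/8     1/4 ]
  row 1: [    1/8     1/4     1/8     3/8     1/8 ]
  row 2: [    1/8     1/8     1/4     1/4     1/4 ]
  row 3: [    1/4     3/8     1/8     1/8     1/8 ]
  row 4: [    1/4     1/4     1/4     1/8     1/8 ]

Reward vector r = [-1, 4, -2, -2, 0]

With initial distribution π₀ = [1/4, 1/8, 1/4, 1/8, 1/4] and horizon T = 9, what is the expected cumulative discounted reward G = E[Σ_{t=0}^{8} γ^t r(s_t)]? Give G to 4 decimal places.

t=0: π = [0.2500, 0.1250, 0.2500, 0.1250, 0.2500], E[r] = -0.5000, γ^t·E[r] = -0.500000, running G = -0.500000
t=1: π = [0.2344, 0.2031, 0.1875, 0.1875, 0.1875], E[r] = -0.1719, γ^t·E[r] = -0.137500, running G = -0.637500
t=2: π = [0.2305, 0.2207, 0.1719, 0.1992, 0.1777], E[r] = -0.0898, γ^t·E[r] = -0.057500, running G = -0.695000
t=3: π = [0.2297, 0.2246, 0.1687, 0.2017, 0.1753], E[r] = -0.0720, γ^t·E[r] = -0.036875, running G = -0.731875
t=4: π = [0.2296, 0.2254, 0.1680, 0.2022, 0.1748], E[r] = -0.0684, γ^t·E[r] = -0.028025, running G = -0.759900
t=5: π = [0.2295, 0.2256, 0.1679, 0.2024, 0.1747], E[r] = -0.0676, γ^t·E[r] = -0.022144, running G = -0.782044
t=6: π = [0.2295, 0.2256, 0.1678, 0.2024, 0.1747], E[r] = -0.0674, γ^t·E[r] = -0.017672, running G = -0.799715
t=7: π = [0.2295, 0.2256, 0.1678, 0.2024, 0.1747], E[r] = -0.0674, γ^t·E[r] = -0.014129, running G = -0.813844
t=8: π = [0.2295, 0.2256, 0.1678, 0.2024, 0.1747], E[r] = -0.0674, γ^t·E[r] = -0.011302, running G = -0.825146

G = -0.8251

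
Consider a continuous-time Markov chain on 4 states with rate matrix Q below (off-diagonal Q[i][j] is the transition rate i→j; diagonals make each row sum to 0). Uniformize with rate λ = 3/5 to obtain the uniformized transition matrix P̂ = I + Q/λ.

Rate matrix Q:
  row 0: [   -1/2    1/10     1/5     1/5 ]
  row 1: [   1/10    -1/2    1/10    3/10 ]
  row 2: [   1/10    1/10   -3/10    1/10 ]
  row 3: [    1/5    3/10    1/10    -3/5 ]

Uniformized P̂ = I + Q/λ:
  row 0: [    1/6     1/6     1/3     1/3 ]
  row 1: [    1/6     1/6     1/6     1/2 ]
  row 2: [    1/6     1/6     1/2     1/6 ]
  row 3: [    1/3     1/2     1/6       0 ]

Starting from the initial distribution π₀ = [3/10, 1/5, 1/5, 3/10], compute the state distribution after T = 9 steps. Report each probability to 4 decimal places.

π = [0.2072, 0.2478, 0.3018, 0.2432]

t=0: π = [0.3000, 0.2000, 0.2000, 0.3000]
t=1: π = [0.2167, 0.2667, 0.2833, 0.2333]
t=2: π = [0.2056, 0.2444, 0.2972, 0.2528]
t=3: π = [0.2088, 0.2509, 0.3000, 0.2403]
t=4: π = [0.2067, 0.2468, 0.3015, 0.2451]
t=5: π = [0.2075, 0.2484, 0.3016, 0.2425]
t=6: π = [0.2071, 0.2475, 0.3018, 0.2436]
t=7: π = [0.2073, 0.2479, 0.3018, 0.2431]
t=8: π = [0.2072, 0.2477, 0.3018, 0.2433]
t=9: π = [0.2072, 0.2478, 0.3018, 0.2432]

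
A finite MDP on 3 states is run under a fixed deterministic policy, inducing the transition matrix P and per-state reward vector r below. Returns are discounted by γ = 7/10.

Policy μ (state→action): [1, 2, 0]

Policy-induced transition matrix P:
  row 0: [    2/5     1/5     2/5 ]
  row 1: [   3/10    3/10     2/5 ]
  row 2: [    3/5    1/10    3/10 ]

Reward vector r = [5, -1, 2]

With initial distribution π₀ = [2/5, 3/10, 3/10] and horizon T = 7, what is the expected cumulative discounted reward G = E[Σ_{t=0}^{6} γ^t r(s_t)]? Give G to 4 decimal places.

G = 8.0094

t=0: π = [0.4000, 0.3000, 0.3000], E[r] = 2.3000, γ^t·E[r] = 2.300000, running G = 2.300000
t=1: π = [0.4300, 0.2000, 0.3700], E[r] = 2.6900, γ^t·E[r] = 1.883000, running G = 4.183000
t=2: π = [0.4540, 0.1830, 0.3630], E[r] = 2.8130, γ^t·E[r] = 1.378370, running G = 5.561370
t=3: π = [0.4543, 0.1820, 0.3637], E[r] = 2.8169, γ^t·E[r] = 0.966197, running G = 6.527567
t=4: π = [0.4545, 0.1818, 0.3636], E[r] = 2.8181, γ^t·E[r] = 0.676633, running G = 7.204200
t=5: π = [0.4545, 0.1818, 0.3636], E[r] = 2.8182, γ^t·E[r] = 0.473650, running G = 7.677849
t=6: π = [0.4545, 0.1818, 0.3636], E[r] = 2.8182, γ^t·E[r] = 0.331556, running G = 8.009406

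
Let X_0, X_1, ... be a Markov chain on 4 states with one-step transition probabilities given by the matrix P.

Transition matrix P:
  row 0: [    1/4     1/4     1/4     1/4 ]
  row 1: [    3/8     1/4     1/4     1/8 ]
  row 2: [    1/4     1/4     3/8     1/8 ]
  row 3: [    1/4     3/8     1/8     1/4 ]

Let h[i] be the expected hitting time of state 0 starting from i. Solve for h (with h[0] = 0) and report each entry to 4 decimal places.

h = [0.0000, 3.0866, 3.5276, 3.4646]

First-step conditioning: h[0] = 0; for i ≠ 0, h[i] = 1 + Σ_k P[i][k]·h[k].
  h[1] = 1 + 1/4·h[1] + 1/4·h[2] + 1/8·h[3]
  h[2] = 1 + 1/4·h[1] + 3/8·h[2] + 1/8·h[3]
  h[3] = 1 + 3/8·h[1] + 1/8·h[2] + 1/4·h[3]
Solving the 3×3 linear system over states ≠ 0 gives exactly h = [0, 392/127, 448/127, 440/127] (h[0] = 0 is the target).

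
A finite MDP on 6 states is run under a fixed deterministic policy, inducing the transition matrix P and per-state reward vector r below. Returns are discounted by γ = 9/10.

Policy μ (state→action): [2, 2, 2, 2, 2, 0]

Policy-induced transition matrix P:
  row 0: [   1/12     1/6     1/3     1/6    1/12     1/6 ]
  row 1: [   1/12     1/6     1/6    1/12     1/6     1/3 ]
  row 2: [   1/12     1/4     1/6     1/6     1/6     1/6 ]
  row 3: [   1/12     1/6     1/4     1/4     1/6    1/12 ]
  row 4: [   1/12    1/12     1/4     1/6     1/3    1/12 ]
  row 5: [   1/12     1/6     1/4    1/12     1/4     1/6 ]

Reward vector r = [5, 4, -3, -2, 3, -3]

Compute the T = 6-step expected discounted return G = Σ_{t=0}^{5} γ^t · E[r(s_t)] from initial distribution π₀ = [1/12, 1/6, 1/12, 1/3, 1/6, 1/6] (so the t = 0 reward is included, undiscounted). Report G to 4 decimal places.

t=0: π = [0.0833, 0.1667, 0.0833, 0.3333, 0.1667, 0.1667], E[r] = 0.1667, γ^t·E[r] = 0.166667, running G = 0.166667
t=1: π = [0.0833, 0.1597, 0.2361, 0.1667, 0.2014, 0.1528], E[r] = 0.1597, γ^t·E[r] = 0.143750, running G = 0.310417
t=2: π = [0.0833, 0.1696, 0.2240, 0.1545, 0.2060, 0.1626], E[r] = 0.2442, γ^t·E[r] = 0.197813, running G = 0.508229
t=3: π = [0.0833, 0.1682, 0.2242, 0.1519, 0.2076, 0.1649], E[r] = 0.2413, γ^t·E[r] = 0.175922, running G = 0.684151
t=4: π = [0.0833, 0.1680, 0.2243, 0.1516, 0.2081, 0.1647], E[r] = 0.2429, γ^t·E[r] = 0.159390, running G = 0.843541
t=5: π = [0.0833, 0.1680, 0.2243, 0.1516, 0.2081, 0.1647], E[r] = 0.2431, γ^t·E[r] = 0.143553, running G = 0.987093

G = 0.9871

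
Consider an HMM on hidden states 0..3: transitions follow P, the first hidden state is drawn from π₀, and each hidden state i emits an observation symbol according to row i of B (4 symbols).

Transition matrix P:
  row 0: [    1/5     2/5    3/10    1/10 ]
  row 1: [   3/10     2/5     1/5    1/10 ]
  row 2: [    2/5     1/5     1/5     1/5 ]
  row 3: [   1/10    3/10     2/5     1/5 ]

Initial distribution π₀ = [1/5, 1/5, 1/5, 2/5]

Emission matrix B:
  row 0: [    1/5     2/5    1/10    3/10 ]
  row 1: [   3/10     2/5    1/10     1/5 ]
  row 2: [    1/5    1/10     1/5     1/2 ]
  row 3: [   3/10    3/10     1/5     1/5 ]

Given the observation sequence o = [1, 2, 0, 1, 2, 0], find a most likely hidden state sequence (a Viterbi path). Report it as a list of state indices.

t=0: δ = [8.000e-02, 8.000e-02, 2.000e-02, 1.200e-01]  (obs o_0=1)
t=1: δ = [2.400e-03, 3.600e-03, 9.600e-03, 4.800e-03]  ψ = [1, 3, 3, 3]  (obs o_1=2)
t=2: δ = [7.680e-04, 5.760e-04, 3.840e-04, 5.760e-04]  ψ = [2, 2, 2, 2]  (obs o_2=0)
t=3: δ = [6.912e-05, 1.229e-04, 2.304e-05, 3.456e-05]  ψ = [1, 0, 0, 3]  (obs o_3=1)
t=4: δ = [3.686e-06, 4.915e-06, 4.915e-06, 2.458e-06]  ψ = [1, 1, 1, 1]  (obs o_4=2)
t=5: δ = [3.932e-07, 5.898e-07, 2.212e-07, 2.949e-07]  ψ = [2, 1, 0, 2]  (obs o_5=0)
backtrack: best end state = 1; path = [3, 2, 0, 1, 1, 1]

path = [3, 2, 0, 1, 1, 1]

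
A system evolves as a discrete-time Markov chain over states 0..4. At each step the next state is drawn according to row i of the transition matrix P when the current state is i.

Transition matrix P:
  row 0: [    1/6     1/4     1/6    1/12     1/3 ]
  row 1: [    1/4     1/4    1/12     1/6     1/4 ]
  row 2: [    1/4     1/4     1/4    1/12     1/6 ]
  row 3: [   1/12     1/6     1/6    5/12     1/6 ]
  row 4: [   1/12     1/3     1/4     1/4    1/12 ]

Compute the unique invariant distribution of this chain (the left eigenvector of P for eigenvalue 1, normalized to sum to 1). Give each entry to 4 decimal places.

π = [0.1685, 0.2494, 0.1772, 0.2059, 0.1990]

Balance equations π_j = Σ_i π_i·P[i][j]:
  π_0 = 1/6·π_0 + 1/4·π_1 + 1/4·π_2 + 1/12·π_3 + 1/12·π_4
  π_1 = 1/4·π_0 + 1/4·π_1 + 1/4·π_2 + 1/6·π_3 + 1/3·π_4
  π_2 = 1/6·π_0 + 1/12·π_1 + 1/4·π_2 + 1/6·π_3 + 1/4·π_4
  π_3 = 1/12·π_0 + 1/6·π_1 + 1/12·π_2 + 5/12·π_3 + 1/4·π_4
  normalize: π_0 + π_1 + π_2 + π_3 + π_4 = 1
Solving the linear system gives exactly π = [2831/16803, 1397/5601, 2978/16803, 3460/16803, 3343/16803].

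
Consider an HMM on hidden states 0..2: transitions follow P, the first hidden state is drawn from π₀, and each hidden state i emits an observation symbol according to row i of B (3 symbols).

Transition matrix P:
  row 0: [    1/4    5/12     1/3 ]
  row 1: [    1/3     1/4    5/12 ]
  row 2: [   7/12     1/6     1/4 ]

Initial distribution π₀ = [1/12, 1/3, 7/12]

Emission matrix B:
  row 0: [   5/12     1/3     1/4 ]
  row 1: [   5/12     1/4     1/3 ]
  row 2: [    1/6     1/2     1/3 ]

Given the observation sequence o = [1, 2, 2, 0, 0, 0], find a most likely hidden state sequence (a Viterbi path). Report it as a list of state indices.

t=0: δ = [2.778e-02, 8.333e-02, 2.917e-01]  (obs o_0=1)
t=1: δ = [4.253e-02, 1.620e-02, 2.431e-02]  ψ = [2, 2, 2]  (obs o_1=2)
t=2: δ = [3.545e-03, 5.908e-03, 4.726e-03]  ψ = [2, 0, 0]  (obs o_2=2)
t=3: δ = [1.149e-03, 6.154e-04, 4.103e-04]  ψ = [2, 0, 1]  (obs o_3=0)
t=4: δ = [1.197e-04, 1.994e-04, 6.382e-05]  ψ = [0, 0, 0]  (obs o_4=0)
t=5: δ = [2.770e-05, 2.077e-05, 1.385e-05]  ψ = [1, 0, 1]  (obs o_5=0)
backtrack: best end state = 0; path = [2, 0, 2, 0, 1, 0]

path = [2, 0, 2, 0, 1, 0]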